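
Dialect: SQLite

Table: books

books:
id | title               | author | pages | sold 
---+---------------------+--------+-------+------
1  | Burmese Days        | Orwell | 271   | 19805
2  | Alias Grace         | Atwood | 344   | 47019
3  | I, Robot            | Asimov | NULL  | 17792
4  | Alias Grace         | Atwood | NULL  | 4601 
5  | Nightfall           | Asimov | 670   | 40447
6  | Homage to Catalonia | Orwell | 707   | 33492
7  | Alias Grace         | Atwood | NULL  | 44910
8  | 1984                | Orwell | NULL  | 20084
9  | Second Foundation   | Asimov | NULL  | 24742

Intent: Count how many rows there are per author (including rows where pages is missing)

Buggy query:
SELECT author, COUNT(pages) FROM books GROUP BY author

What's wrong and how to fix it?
Bug: COUNT(pages) skips NULLs, so groups with missing pages are undercounted

Fix: Replace COUNT(pages) with COUNT(*)

Corrected query:
SELECT author, COUNT(*) FROM books GROUP BY author

Result:
author | COUNT(*)
-------+---------
Asimov | 3       
Atwood | 3       
Orwell | 3       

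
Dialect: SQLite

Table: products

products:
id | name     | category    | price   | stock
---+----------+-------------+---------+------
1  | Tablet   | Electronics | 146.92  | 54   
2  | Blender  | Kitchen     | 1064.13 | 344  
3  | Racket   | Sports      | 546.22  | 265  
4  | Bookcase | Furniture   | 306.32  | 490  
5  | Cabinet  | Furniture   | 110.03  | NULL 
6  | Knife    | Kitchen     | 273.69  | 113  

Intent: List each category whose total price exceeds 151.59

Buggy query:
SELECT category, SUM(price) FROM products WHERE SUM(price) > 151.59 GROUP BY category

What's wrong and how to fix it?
Bug: SUM(price) is an aggregate, but WHERE filters rows before aggregation

Fix: Move the aggregate condition to a HAVING clause

Corrected query:
SELECT category, SUM(price) FROM products GROUP BY category HAVING SUM(price) > 151.59

Result:
category  | SUM(price)
----------+-----------
Furniture | 416.35    
Kitchen   | 1337.82   
Sports    | 546.22    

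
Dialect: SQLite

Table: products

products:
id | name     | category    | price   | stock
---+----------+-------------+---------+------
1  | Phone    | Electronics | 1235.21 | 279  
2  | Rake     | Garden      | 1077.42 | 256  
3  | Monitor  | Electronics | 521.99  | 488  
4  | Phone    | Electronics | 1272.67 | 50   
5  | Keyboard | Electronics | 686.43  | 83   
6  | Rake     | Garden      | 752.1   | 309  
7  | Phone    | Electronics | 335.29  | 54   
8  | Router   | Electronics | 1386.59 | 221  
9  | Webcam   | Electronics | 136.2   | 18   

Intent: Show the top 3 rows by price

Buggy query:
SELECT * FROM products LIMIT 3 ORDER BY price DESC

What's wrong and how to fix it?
Bug: ORDER BY cannot follow LIMIT; LIMIT is the final clause

Fix: Sort with ORDER BY, then apply LIMIT

Corrected query:
SELECT * FROM products ORDER BY price DESC LIMIT 3

Result:
id | name   | category    | price   | stock
---+--------+-------------+---------+------
8  | Router | Electronics | 1386.59 | 221  
4  | Phone  | Electronics | 1272.67 | 50   
1  | Phone  | Electronics | 1235.21 | 279  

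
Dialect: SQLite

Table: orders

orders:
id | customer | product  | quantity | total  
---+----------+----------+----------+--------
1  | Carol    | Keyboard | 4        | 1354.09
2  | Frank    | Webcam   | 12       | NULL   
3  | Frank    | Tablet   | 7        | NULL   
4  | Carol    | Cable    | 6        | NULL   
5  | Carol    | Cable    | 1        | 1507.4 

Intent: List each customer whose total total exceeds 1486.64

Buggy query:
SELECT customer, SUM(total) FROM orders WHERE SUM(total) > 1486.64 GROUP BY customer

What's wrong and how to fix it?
Bug: Aggregate functions cannot appear in a WHERE clause

Fix: Use HAVING (which filters groups after aggregation) instead of WHERE

Corrected query:
SELECT customer, SUM(total) FROM orders GROUP BY customer HAVING SUM(total) > 1486.64

Result:
customer | SUM(total)
---------+-----------
Carol    | 2861.49   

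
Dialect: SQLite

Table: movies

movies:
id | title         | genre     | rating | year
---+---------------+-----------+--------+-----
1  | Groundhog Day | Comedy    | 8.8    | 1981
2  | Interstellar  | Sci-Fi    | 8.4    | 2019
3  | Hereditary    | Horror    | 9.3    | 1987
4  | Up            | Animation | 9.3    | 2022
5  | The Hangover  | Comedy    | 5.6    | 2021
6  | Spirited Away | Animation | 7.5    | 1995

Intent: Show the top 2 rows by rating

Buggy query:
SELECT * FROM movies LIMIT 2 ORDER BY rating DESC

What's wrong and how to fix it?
Bug: LIMIT must come after ORDER BY

Fix: Swap the clauses: ORDER BY first, then LIMIT

Corrected query:
SELECT * FROM movies ORDER BY rating DESC LIMIT 2

Result:
id | title      | genre     | rating | year
---+------------+-----------+--------+-----
3  | Hereditary | Horror    | 9.3    | 1987
4  | Up         | Animation | 9.3    | 2022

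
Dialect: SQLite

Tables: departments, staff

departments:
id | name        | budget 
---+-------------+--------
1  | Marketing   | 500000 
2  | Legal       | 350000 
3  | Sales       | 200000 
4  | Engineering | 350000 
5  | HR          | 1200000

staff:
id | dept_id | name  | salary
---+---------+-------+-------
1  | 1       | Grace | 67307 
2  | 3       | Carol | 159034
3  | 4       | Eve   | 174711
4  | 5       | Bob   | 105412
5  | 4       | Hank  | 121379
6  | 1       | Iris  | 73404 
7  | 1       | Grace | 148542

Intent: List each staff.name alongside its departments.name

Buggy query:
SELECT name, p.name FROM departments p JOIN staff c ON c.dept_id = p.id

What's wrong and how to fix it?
Bug: Both tables have a 'name' column; the unqualified reference is ambiguous

Fix: Qualify the column with its table alias (c.name)

Corrected query:
SELECT c.name, p.name FROM departments p JOIN staff c ON c.dept_id = p.id

Result:
name  | name       
------+------------
Grace | Marketing  
Carol | Sales      
Eve   | Engineering
Bob   | HR         
Hank  | Engineering
Iris  | Marketing  
Grace | Marketing  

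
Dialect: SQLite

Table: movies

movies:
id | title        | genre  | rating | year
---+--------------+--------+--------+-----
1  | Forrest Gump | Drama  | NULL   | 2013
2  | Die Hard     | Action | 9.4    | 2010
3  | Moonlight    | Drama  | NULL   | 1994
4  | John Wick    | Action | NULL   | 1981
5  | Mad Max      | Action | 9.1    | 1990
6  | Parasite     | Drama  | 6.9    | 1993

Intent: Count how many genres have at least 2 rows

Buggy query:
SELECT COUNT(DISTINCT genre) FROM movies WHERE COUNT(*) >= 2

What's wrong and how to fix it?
Bug: COUNT(*) cannot appear in WHERE; the per-group count doesn't exist yet

Fix: Group first with HAVING COUNT(*) >= 2, then COUNT the resulting groups

Corrected query:
SELECT COUNT(*) FROM (SELECT genre FROM movies GROUP BY genre HAVING COUNT(*) >= 2)

Result:
COUNT(*)
--------
2       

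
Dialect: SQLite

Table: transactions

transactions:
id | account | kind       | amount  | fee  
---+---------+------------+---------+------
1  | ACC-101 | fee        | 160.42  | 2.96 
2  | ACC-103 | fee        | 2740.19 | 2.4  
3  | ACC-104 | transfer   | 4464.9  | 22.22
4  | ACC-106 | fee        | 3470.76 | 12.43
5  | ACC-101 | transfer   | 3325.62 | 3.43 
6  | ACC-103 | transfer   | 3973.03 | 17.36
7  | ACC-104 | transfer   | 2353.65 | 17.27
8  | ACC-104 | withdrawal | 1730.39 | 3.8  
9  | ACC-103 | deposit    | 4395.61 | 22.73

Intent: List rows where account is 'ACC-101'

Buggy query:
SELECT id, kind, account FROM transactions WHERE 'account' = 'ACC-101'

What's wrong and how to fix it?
Bug: 'account' in single quotes is a string literal, not the column; the comparison is literal-vs-literal and never true

Fix: Remove the quotes around the column name (or use double quotes for an identifier)

Corrected query:
SELECT id, kind, account FROM transactions WHERE account = 'ACC-101'

Result:
id | kind     | account
---+----------+--------
1  | fee      | ACC-101
5  | transfer | ACC-101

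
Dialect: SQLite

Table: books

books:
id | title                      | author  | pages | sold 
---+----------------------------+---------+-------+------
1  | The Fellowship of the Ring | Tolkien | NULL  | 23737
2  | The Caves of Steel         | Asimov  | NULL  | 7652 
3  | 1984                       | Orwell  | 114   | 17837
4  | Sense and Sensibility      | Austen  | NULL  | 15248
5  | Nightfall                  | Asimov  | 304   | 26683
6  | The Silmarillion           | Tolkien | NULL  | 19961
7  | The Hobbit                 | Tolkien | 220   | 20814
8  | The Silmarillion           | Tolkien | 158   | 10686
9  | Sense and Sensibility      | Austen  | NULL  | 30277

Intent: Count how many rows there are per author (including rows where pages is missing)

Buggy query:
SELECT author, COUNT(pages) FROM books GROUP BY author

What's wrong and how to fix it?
Bug: COUNT(pages) skips NULLs, so groups with missing pages are undercounted

Fix: Use COUNT(*) to count all rows regardless of NULL

Corrected query:
SELECT author, COUNT(*) FROM books GROUP BY author

Result:
author  | COUNT(*)
--------+---------
Asimov  | 2       
Austen  | 2       
Orwell  | 1       
Tolkien | 4       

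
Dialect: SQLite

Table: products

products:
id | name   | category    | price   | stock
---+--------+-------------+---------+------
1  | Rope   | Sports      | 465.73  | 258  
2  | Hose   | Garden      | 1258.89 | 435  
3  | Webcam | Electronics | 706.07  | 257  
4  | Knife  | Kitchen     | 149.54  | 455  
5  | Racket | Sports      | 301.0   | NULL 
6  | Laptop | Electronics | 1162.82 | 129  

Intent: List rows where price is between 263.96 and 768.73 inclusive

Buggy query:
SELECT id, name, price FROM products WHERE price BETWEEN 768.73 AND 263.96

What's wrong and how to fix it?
Bug: BETWEEN expects the lower bound first; with 768.73 AND 263.96 the range is empty

Fix: Write BETWEEN 263.96 AND 768.73

Corrected query:
SELECT id, name, price FROM products WHERE price BETWEEN 263.96 AND 768.73

Result:
id | name   | price 
---+--------+-------
1  | Rope   | 465.73
3  | Webcam | 706.07
5  | Racket | 301   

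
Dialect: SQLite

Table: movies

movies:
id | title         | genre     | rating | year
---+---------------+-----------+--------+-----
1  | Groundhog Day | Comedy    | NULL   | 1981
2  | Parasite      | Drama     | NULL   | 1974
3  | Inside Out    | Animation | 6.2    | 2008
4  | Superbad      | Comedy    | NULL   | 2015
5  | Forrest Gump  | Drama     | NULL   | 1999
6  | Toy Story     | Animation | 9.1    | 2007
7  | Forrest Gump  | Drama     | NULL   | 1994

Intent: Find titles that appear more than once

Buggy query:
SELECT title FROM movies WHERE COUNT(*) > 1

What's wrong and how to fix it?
Bug: COUNT(*) is an aggregate and cannot be used in WHERE

Fix: GROUP BY title, then filter groups with HAVING COUNT(*) > 1

Corrected query:
SELECT title FROM movies GROUP BY title HAVING COUNT(*) > 1

Result:
title       
------------
Forrest Gump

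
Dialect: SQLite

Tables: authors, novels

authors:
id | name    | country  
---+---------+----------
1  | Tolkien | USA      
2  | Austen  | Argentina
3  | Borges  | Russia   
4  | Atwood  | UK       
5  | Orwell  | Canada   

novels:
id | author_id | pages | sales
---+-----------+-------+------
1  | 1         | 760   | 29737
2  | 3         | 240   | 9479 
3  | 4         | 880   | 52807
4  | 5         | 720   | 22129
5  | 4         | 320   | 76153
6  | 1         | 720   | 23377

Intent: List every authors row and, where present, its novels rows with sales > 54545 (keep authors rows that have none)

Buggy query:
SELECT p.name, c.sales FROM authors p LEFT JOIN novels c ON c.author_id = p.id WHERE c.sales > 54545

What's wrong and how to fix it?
Bug: A WHERE condition on the right-hand table after LEFT JOIN drops unmatched parents

Fix: Move the right-table condition into the ON clause so unmatched parents are kept

Corrected query:
SELECT p.name, c.sales FROM authors p LEFT JOIN novels c ON c.author_id = p.id AND c.sales > 54545

Result:
name    | sales
--------+------
Tolkien | NULL 
Austen  | NULL 
Borges  | NULL 
Atwood  | 76153
Orwell  | NULL 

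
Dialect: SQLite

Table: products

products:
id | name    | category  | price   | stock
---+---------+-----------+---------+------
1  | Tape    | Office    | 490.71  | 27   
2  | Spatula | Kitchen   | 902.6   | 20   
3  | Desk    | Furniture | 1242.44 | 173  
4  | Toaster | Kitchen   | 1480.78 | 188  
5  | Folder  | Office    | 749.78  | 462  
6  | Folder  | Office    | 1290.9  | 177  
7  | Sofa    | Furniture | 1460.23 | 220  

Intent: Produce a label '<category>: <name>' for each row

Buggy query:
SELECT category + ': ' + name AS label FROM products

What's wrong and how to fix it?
Bug: SQLite uses || for string concatenation; + coerces text to numbers (yielding 0)

Fix: Replace + with || to concatenate text

Corrected query:
SELECT category || ': ' || name AS label FROM products

Result:
label           
----------------
Office: Tape    
Kitchen: Spatula
Furniture: Desk 
Kitchen: Toaster
Office: Folder  
Office: Folder  
Furniture: Sofa 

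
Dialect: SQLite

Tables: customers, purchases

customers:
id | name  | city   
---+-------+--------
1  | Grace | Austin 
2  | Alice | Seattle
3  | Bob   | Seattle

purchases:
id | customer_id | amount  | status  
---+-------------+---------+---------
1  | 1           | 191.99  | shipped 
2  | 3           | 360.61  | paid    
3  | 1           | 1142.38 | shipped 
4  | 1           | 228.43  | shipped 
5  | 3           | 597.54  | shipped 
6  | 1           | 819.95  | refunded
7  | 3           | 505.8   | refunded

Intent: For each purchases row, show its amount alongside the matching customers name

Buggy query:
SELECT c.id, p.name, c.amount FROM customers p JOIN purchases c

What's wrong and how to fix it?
Bug: Missing join condition: each purchases row is matched to all customers rows instead of just its own

Fix: Add ON c.customer_id = p.id to the JOIN

Corrected query:
SELECT c.id, p.name, c.amount FROM customers p JOIN purchases c ON c.customer_id = p.id

Result:
id | name  | amount 
---+-------+--------
1  | Grace | 191.99 
2  | Bob   | 360.61 
3  | Grace | 1142.38
4  | Grace | 228.43 
5  | Bob   | 597.54 
6  | Grace | 819.95 
7  | Bob   | 505.8  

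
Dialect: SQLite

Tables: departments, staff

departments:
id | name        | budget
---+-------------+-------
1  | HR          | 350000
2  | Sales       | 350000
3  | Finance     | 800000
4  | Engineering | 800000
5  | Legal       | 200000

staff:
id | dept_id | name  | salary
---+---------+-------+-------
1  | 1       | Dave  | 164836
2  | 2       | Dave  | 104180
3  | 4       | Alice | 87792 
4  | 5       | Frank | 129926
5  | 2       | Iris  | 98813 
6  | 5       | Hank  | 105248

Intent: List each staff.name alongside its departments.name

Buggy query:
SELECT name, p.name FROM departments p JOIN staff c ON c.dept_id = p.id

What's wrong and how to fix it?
Bug: 'name' exists in both joined tables, so the database can't tell which one is meant

Fix: Qualify the column with its table alias (c.name)

Corrected query:
SELECT c.name, p.name FROM departments p JOIN staff c ON c.dept_id = p.id

Result:
name  | name       
------+------------
Dave  | HR         
Dave  | Sales      
Alice | Engineering
Frank | Legal      
Iris  | Sales      
Hank  | Legal      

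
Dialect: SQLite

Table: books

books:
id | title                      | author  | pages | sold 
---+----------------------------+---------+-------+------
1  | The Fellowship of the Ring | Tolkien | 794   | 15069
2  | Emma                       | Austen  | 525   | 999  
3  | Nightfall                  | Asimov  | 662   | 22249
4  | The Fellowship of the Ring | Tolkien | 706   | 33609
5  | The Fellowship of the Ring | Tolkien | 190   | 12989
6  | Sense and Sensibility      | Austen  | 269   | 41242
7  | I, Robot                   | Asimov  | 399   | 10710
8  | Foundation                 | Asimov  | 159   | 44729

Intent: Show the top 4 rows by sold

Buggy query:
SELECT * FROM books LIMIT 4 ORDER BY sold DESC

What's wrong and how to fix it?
Bug: LIMIT must come after ORDER BY

Fix: Swap the clauses: ORDER BY first, then LIMIT

Corrected query:
SELECT * FROM books ORDER BY sold DESC LIMIT 4

Result:
id | title                      | author  | pages | sold 
---+----------------------------+---------+-------+------
8  | Foundation                 | Asimov  | 159   | 44729
6  | Sense and Sensibility      | Austen  | 269   | 41242
4  | The Fellowship of the Ring | Tolkien | 706   | 33609
3  | Nightfall                  | Asimov  | 662   | 22249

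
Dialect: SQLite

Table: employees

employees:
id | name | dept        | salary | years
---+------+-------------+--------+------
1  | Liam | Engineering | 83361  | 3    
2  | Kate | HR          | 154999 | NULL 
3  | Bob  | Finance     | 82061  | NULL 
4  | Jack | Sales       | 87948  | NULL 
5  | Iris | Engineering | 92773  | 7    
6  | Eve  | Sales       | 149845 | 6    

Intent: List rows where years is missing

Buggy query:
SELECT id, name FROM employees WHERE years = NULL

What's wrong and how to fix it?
Bug: '= NULL' is always unknown in SQL three-valued logic, so no rows match

Fix: Use IS NULL to test for NULL

Corrected query:
SELECT id, name FROM employees WHERE years IS NULL

Result:
id | name
---+-----
2  | Kate
3  | Bob 
4  | Jack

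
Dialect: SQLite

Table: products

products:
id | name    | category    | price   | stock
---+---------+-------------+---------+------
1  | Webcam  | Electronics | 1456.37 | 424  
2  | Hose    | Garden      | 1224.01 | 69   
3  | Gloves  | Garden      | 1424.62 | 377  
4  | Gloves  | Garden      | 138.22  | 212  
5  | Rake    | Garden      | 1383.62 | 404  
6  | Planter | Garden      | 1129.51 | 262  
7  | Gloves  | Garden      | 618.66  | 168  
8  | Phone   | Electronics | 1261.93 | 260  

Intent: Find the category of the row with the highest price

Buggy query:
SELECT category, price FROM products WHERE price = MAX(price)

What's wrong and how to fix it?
Bug: MAX(price) is an aggregate and cannot be used directly in WHERE

Fix: Use a subquery: WHERE price = (SELECT MAX(price) FROM products)

Corrected query:
SELECT category, price FROM products WHERE price = (SELECT MAX(price) FROM products)

Result:
category    | price  
------------+--------
Electronics | 1456.37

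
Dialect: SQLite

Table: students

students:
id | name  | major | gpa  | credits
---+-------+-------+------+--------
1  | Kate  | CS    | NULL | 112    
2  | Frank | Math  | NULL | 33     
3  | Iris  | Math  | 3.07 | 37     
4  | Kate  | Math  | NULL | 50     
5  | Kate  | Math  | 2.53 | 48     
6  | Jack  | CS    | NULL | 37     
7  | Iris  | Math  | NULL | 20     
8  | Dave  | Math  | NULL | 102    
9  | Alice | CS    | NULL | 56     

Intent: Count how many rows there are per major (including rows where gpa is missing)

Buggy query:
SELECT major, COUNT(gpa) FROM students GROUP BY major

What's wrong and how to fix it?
Bug: COUNT(column) counts non-NULL values only; rows with NULL gpa aren't counted

Fix: Use COUNT(*) to count all rows regardless of NULL

Corrected query:
SELECT major, COUNT(*) FROM students GROUP BY major

Result:
major | COUNT(*)
------+---------
CS    | 3       
Math  | 6       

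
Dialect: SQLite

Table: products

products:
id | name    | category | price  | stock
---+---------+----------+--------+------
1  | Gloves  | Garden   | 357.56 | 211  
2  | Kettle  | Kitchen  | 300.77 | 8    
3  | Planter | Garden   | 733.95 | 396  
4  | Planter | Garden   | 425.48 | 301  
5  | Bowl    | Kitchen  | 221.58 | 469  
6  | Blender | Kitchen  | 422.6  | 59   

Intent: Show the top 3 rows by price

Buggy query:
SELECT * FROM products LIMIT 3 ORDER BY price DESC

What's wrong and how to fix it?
Bug: LIMIT must come after ORDER BY

Fix: Sort with ORDER BY, then apply LIMIT

Corrected query:
SELECT * FROM products ORDER BY price DESC LIMIT 3

Result:
id | name    | category | price  | stock
---+---------+----------+--------+------
3  | Planter | Garden   | 733.95 | 396  
4  | Planter | Garden   | 425.48 | 301  
6  | Blender | Kitchen  | 422.6  | 59   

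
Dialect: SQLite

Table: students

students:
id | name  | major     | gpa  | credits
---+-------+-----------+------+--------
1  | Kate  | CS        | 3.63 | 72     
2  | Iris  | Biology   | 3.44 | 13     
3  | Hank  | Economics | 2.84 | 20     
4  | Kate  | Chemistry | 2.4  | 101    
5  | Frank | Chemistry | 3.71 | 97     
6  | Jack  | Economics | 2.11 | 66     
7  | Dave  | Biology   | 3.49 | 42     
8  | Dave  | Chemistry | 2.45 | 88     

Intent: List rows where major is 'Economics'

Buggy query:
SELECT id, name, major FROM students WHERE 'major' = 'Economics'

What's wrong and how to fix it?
Bug: Single quotes denote string literals in SQL; the column name is being compared as a constant string

Fix: Remove the quotes around the column name (or use double quotes for an identifier)

Corrected query:
SELECT id, name, major FROM students WHERE major = 'Economics'

Result:
id | name | major    
---+------+----------
3  | Hank | Economics
6  | Jack | Economics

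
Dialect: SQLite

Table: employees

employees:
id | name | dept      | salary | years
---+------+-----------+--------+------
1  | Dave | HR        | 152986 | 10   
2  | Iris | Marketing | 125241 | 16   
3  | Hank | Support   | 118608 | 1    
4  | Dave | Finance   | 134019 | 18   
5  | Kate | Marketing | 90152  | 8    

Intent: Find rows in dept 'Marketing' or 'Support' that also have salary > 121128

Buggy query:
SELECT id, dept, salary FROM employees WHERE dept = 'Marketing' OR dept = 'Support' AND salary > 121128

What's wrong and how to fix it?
Bug: AND binds tighter than OR, so this parses as dept = 'Marketing' OR (dept = 'Support' AND salary > 121128)

Fix: Group the OR with parentheses (or use IN), then AND the threshold

Corrected query:
SELECT id, dept, salary FROM employees WHERE (dept = 'Marketing' OR dept = 'Support') AND salary > 121128

Result:
id | dept      | salary
---+-----------+-------
2  | Marketing | 125241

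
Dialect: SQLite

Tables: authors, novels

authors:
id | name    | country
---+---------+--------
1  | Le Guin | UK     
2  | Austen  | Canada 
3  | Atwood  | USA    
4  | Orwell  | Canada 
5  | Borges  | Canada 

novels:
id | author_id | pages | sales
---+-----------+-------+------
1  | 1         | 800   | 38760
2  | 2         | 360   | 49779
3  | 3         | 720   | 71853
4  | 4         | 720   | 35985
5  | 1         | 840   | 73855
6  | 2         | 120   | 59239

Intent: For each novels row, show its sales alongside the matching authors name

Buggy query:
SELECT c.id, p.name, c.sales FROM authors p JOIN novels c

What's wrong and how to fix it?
Bug: Missing join condition: each novels row is matched to all authors rows instead of just its own

Fix: Specify the join condition linking the foreign key to the parent id

Corrected query:
SELECT c.id, p.name, c.sales FROM authors p JOIN novels c ON c.author_id = p.id

Result:
id | name    | sales
---+---------+------
1  | Le Guin | 38760
2  | Austen  | 49779
3  | Atwood  | 71853
4  | Orwell  | 35985
5  | Le Guin | 73855
6  | Austen  | 59239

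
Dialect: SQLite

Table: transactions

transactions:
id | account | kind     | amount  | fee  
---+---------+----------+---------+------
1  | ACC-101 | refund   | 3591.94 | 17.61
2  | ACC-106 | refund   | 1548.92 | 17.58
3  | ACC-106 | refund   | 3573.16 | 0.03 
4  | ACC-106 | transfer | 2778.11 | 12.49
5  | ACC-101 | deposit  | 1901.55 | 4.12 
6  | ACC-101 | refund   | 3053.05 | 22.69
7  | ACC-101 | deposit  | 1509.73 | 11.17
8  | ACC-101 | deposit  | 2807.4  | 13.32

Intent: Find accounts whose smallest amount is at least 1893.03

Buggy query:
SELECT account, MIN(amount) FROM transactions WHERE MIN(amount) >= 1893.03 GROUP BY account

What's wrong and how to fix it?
Bug: MIN() in WHERE is a misuse of aggregate

Fix: Use HAVING for the per-group MIN condition

Corrected query:
SELECT account, MIN(amount) FROM transactions GROUP BY account HAVING MIN(amount) >= 1893.03

Result:
(no rows)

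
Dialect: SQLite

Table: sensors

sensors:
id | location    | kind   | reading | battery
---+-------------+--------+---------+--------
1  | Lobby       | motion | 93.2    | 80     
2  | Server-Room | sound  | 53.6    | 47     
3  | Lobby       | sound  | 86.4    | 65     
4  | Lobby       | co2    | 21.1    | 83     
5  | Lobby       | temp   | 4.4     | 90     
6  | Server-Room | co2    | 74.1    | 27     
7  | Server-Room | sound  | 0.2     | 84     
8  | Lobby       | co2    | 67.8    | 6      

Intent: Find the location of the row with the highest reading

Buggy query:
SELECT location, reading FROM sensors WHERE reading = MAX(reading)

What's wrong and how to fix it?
Bug: MAX(reading) is an aggregate and cannot be used directly in WHERE

Fix: Use a subquery: WHERE reading = (SELECT MAX(reading) FROM sensors)

Corrected query:
SELECT location, reading FROM sensors WHERE reading = (SELECT MAX(reading) FROM sensors)

Result:
location | reading
---------+--------
Lobby    | 93.2   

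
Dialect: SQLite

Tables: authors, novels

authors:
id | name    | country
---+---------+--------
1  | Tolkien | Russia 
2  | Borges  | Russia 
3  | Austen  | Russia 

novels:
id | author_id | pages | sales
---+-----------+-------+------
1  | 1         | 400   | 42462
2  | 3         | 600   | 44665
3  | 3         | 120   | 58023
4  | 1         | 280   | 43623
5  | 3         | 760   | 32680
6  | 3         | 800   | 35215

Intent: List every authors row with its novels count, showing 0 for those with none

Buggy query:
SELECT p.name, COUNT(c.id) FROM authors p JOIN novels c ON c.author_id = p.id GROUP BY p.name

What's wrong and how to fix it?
Bug: INNER JOIN drops authors rows that have no matching novels rows

Fix: Switch to LEFT JOIN to retain unmatched parent rows

Corrected query:
SELECT p.name, COUNT(c.id) FROM authors p LEFT JOIN novels c ON c.author_id = p.id GROUP BY p.name

Result:
name    | COUNT(c.id)
--------+------------
Austen  | 4          
Borges  | 0          
Tolkien | 2          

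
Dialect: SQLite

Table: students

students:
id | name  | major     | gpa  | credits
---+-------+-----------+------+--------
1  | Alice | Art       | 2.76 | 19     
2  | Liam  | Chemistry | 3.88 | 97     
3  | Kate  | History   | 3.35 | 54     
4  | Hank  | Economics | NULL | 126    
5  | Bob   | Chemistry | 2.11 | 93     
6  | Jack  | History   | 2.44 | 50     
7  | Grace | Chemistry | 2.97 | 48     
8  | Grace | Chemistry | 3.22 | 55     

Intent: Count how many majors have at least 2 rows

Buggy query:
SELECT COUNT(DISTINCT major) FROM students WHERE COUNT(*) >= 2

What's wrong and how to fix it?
Bug: COUNT(*) cannot appear in WHERE; the per-group count doesn't exist yet

Fix: Group first with HAVING COUNT(*) >= 2, then COUNT the resulting groups

Corrected query:
SELECT COUNT(*) FROM (SELECT major FROM students GROUP BY major HAVING COUNT(*) >= 2)

Result:
COUNT(*)
--------
2       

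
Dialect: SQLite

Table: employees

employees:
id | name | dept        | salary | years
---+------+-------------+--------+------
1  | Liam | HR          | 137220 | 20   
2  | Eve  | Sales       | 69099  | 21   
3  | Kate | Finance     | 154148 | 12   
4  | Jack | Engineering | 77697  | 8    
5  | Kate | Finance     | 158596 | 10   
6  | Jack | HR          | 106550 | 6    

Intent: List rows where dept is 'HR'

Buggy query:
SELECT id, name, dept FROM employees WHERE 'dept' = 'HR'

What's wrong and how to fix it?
Bug: 'dept' in single quotes is a string literal, not the column; the comparison is literal-vs-literal and never true

Fix: Reference the column as dept without single quotes

Corrected query:
SELECT id, name, dept FROM employees WHERE dept = 'HR'

Result:
id | name | dept
---+------+-----
1  | Liam | HR  
6  | Jack | HR  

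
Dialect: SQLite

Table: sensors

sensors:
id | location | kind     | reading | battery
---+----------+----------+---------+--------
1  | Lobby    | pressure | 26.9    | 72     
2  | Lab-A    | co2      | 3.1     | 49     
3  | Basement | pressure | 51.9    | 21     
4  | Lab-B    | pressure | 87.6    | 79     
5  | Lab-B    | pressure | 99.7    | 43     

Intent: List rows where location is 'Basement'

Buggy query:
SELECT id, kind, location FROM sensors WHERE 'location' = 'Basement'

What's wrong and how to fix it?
Bug: Single quotes denote string literals in SQL; the column name is being compared as a constant string

Fix: Remove the quotes around the column name (or use double quotes for an identifier)

Corrected query:
SELECT id, kind, location FROM sensors WHERE location = 'Basement'

Result:
id | kind     | location
---+----------+---------
3  | pressure | Basement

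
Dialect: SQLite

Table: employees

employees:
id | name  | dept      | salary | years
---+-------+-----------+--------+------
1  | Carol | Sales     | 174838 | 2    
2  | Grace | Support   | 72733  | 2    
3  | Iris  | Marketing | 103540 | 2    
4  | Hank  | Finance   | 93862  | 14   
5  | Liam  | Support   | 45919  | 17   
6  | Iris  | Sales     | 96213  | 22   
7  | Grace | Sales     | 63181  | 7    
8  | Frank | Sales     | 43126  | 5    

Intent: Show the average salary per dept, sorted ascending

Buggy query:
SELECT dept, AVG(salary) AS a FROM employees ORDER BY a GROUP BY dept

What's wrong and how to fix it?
Bug: GROUP BY must precede ORDER BY

Fix: Move ORDER BY to the end, after GROUP BY

Corrected query:
SELECT dept, AVG(salary) AS a FROM employees GROUP BY dept ORDER BY a

Result:
dept      | a      
----------+--------
Support   | 59326  
Finance   | 93862  
Sales     | 94339.5
Marketing | 103540 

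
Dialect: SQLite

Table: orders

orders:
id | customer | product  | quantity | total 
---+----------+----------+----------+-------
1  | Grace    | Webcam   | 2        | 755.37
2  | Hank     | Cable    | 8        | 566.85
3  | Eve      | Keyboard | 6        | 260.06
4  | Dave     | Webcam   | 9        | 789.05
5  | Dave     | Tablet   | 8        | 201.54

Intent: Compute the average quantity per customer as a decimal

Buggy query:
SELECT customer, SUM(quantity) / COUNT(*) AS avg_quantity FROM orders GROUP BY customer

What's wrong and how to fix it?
Bug: Both operands are integers, so '/' performs integer division and truncates

Fix: Multiply by 1.0 (or CAST to REAL) to force floating-point division

Corrected query:
SELECT customer, SUM(quantity) * 1.0 / COUNT(*) AS avg_quantity FROM orders GROUP BY customer

Result:
customer | avg_quantity
---------+-------------
Dave     | 8.5         
Eve      | 6           
Grace    | 2           
Hank     | 8           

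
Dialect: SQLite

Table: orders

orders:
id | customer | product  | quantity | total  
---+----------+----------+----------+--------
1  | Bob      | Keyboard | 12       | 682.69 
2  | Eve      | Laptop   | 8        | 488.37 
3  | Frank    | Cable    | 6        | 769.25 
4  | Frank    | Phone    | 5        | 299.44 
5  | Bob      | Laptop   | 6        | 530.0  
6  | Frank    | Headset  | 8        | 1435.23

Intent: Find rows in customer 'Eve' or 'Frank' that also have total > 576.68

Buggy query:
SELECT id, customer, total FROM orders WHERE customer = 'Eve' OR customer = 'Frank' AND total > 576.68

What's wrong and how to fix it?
Bug: Without parentheses, AND is evaluated before OR, so the total filter only applies to the 'Frank' branch

Fix: Add parentheses around the OR so the AND applies to both alternatives

Corrected query:
SELECT id, customer, total FROM orders WHERE (customer = 'Eve' OR customer = 'Frank') AND total > 576.68

Result:
id | customer | total  
---+----------+--------
3  | Frank    | 769.25 
6  | Frank    | 1435.23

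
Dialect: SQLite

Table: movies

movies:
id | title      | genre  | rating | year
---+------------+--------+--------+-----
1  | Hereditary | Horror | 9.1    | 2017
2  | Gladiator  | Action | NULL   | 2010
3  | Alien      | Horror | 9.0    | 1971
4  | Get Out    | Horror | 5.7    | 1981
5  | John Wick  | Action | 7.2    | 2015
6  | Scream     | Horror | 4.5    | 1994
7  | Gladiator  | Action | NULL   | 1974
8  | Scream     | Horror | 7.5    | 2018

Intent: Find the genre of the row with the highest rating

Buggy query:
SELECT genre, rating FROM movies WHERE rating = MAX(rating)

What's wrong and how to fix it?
Bug: WHERE is evaluated per row; an aggregate over the whole table isn't defined there

Fix: Wrap MAX in a scalar subquery so WHERE compares against a single value

Corrected query:
SELECT genre, rating FROM movies WHERE rating = (SELECT MAX(rating) FROM movies)

Result:
genre  | rating
-------+-------
Horror | 9.1   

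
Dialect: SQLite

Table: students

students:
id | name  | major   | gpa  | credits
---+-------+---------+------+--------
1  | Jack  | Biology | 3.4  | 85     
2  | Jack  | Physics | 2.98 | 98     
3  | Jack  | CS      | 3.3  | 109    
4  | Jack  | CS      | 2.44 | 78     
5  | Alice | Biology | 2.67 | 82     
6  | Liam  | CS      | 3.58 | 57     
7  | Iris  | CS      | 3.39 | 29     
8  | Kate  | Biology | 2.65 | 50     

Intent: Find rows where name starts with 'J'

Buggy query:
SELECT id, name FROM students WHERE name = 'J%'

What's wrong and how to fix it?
Bug: Wildcards only work with LIKE; '=' treats '%' as a literal character

Fix: Use LIKE for wildcard pattern matching

Corrected query:
SELECT id, name FROM students WHERE name LIKE 'J%'

Result:
id | name
---+-----
1  | Jack
2  | Jack
3  | Jack
4  | Jack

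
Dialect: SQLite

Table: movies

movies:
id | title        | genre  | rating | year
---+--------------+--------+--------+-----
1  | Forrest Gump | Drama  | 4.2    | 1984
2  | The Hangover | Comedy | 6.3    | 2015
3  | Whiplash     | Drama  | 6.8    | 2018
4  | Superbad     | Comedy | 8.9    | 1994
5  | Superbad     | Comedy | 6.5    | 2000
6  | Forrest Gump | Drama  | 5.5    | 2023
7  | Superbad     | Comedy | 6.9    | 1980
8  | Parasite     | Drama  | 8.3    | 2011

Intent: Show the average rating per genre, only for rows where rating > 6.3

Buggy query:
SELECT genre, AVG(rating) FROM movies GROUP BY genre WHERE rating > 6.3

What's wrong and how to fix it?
Bug: Row-level WHERE must come before GROUP BY in the clause order

Fix: Move the WHERE clause before GROUP BY

Corrected query:
SELECT genre, AVG(rating) FROM movies WHERE rating > 6.3 GROUP BY genre

Result:
genre  | AVG(rating)
-------+------------
Comedy | 7.433333   
Drama  | 7.55       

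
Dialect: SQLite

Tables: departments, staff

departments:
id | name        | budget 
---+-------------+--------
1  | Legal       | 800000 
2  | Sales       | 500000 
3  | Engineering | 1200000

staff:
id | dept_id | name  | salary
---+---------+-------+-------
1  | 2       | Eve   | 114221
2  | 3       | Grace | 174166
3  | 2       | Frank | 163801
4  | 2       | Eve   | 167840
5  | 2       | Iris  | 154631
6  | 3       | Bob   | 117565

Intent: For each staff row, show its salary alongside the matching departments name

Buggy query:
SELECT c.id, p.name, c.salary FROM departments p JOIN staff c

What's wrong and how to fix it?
Bug: JOIN with no ON clause produces a cartesian product; every staff row pairs with every departments row

Fix: Specify the join condition linking the foreign key to the parent id

Corrected query:
SELECT c.id, p.name, c.salary FROM departments p JOIN staff c ON c.dept_id = p.id

Result:
id | name        | salary
---+-------------+-------
1  | Sales       | 114221
2  | Engineering | 174166
3  | Sales       | 163801
4  | Sales       | 167840
5  | Sales       | 154631
6  | Engineering | 117565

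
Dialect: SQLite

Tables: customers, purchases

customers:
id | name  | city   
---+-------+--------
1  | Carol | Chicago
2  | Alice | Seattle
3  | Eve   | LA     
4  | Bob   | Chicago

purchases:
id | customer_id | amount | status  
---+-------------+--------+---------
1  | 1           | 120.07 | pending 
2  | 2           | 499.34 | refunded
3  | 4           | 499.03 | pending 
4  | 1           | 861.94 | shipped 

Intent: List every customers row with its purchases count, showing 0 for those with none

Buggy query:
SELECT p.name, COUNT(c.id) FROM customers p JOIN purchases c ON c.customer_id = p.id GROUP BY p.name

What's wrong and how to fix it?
Bug: An inner join excludes parents with zero children

Fix: Switch to LEFT JOIN to retain unmatched parent rows

Corrected query:
SELECT p.name, COUNT(c.id) FROM customers p LEFT JOIN purchases c ON c.customer_id = p.id GROUP BY p.name

Result:
name  | COUNT(c.id)
------+------------
Alice | 1          
Bob   | 1          
Carol | 2          
Eve   | 0          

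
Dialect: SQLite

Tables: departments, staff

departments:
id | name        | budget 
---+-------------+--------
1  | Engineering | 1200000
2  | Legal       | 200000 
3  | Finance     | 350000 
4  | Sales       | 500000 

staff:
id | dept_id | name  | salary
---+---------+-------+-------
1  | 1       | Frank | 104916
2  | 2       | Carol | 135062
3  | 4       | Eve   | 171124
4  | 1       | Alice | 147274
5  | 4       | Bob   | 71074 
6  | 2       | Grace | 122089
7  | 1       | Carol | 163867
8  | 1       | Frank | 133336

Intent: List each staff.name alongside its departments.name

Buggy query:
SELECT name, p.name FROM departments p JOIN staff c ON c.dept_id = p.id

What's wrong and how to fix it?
Bug: 'name' exists in both joined tables, so the database can't tell which one is meant

Fix: Qualify the column with its table alias (c.name)

Corrected query:
SELECT c.name, p.name FROM departments p JOIN staff c ON c.dept_id = p.id

Result:
name  | name       
------+------------
Frank | Engineering
Carol | Legal      
Eve   | Sales      
Alice | Engineering
Bob   | Sales      
Grace | Legal      
Carol | Engineering
Frank | Engineering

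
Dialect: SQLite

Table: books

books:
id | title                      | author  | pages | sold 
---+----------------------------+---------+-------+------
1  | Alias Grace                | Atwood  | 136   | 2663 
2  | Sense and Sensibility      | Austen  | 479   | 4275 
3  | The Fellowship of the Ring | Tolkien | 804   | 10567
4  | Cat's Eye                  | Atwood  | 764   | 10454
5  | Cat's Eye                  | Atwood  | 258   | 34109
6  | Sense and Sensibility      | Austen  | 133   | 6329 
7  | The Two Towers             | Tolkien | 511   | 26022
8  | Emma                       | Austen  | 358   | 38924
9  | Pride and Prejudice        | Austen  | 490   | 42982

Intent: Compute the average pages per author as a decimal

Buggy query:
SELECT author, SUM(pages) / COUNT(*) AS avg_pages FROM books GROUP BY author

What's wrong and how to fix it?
Bug: Both operands are integers, so '/' performs integer division and truncates

Fix: Cast one side to REAL so the division keeps the fractional part

Corrected query:
SELECT author, SUM(pages) * 1.0 / COUNT(*) AS avg_pages FROM books GROUP BY author

Result:
author  | avg_pages
--------+----------
Atwood  | 386      
Austen  | 365      
Tolkien | 657.5    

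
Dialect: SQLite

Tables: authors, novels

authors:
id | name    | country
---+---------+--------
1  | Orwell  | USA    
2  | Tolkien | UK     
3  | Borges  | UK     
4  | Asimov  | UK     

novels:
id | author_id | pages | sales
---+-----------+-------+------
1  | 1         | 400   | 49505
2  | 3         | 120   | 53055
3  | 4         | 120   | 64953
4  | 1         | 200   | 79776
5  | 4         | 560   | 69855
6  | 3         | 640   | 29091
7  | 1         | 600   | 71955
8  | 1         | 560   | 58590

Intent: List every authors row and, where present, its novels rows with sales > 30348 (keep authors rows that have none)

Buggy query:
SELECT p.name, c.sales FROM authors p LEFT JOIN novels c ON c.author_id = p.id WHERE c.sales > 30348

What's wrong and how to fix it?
Bug: A WHERE condition on the right-hand table after LEFT JOIN drops unmatched parents

Fix: Put 'c.sales > 30348' in the JOIN's ON clause instead of WHERE

Corrected query:
SELECT p.name, c.sales FROM authors p LEFT JOIN novels c ON c.author_id = p.id AND c.sales > 30348

Result:
name    | sales
--------+------
Orwell  | 49505
Orwell  | 58590
Orwell  | 71955
Orwell  | 79776
Tolkien | NULL 
Borges  | 53055
Asimov  | 64953
Asimov  | 69855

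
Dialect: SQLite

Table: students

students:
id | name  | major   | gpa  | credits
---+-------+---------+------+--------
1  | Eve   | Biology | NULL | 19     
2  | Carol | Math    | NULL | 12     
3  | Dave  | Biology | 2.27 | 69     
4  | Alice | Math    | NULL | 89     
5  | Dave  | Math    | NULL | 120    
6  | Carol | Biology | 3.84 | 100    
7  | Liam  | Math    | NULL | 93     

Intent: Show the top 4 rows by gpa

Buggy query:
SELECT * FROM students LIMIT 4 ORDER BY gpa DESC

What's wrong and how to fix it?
Bug: LIMIT must come after ORDER BY

Fix: Swap the clauses: ORDER BY first, then LIMIT

Corrected query:
SELECT * FROM students ORDER BY gpa DESC LIMIT 4

Result:
id | name  | major   | gpa  | credits
---+-------+---------+------+--------
6  | Carol | Biology | 3.84 | 100    
3  | Dave  | Biology | 2.27 | 69     
1  | Eve   | Biology | NULL | 19     
2  | Carol | Math    | NULL | 12     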